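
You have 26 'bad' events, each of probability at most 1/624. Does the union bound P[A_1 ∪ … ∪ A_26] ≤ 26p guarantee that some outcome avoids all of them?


Union bound: P[∪_{i=1}^{26} A_i] ≤ Σ_i P[A_i] ≤ 26·p = 26·(1/624) = 1/24.
Numerically: 1/24 ≈ 0.0416667.
Is 1/24 < 1? YES.
Since P[∪ A_i] ≤ 1/24 < 1, the complement has P[∩ A_i^c] ≥ 1 − 1/24 = 23/24 > 0, so some outcome avoids every A_i.

26·p = 1/24 ≈ 0.0416667; existence CERTIFIED by the union bound.


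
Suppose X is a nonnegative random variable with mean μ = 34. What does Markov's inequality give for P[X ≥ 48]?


μ = E[X] = 34, a = 48.
Markov: P[X ≥ 48] ≤ μ/a = (34)/48 = 17/24.
Numerically: ≈ 0.708333.
(Since a = 48 > μ = 34.000000, the bound 17/24 is < 1 and informative.)

P[X ≥ 48] ≤ 17/24 ≈ 0.708333.


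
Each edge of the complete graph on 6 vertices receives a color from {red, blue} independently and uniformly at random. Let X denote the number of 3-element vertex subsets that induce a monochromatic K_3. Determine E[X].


Let X = Σ_S X_S over the C(6, 3) = 20 subsets S of size 3, where X_S = 1 if the K_3 on S is monochromatic.
For a fixed S, the K_3 on S has C(3, 2) = 3 edges. P[all 3 edges red] = (1/2)^3, and likewise for blue, so P[monochromatic] = 2·(1/2)^3 = 2^{1 − 3} = 1/4.
By linearity of expectation: E[X] = C(6, 3) · 2^{1 − 3} = 20 · 1/4 = 5.
Numerically: E[X] ≈ 5.00000.

E[X] = C(6,3)·2^(1−C(3,2)) = 5 ≈ 5.00000.


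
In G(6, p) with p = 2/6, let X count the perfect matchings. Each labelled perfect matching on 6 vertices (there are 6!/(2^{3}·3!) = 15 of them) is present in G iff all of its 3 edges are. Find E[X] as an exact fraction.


K_6 has 6!/(2^{3}·3!) = 15 labelled perfect matchings.
For each such perfect matching H, let X_H = 1 if all 3 edges of H are present in G. Then P[X_H = 1] = p^{3} = (1/3)^{3} = 1/27.
By linearity of expectation: E[X] = Σ_H E[X_H] = 15 · p^{3} = 15 · 1/27 = 5/9.
Numerically: E[X] ≈ 0.555556.

E[X] = 15 · (1/3)^{3} = 5/9 ≈ 0.555556.


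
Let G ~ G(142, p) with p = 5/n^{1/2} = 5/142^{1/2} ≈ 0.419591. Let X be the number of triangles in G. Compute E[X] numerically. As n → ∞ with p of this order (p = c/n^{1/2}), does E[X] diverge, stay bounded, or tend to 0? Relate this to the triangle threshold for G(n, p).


Number of potential triangles: C(142, 3) = 467180.
Each occurs with probability p³ ≈ (0.419591)³ ≈ 7.38715984e-02.
By linearity: E[X] = C(142, 3)·p³ ≈ 467180 · 7.38715984e-02 ≈ 34511.333360.
Since α = 1/2 < 1, p = c/n^{1/2} ≫ 1/n is above the triangle threshold p ~ 1/n. Asymptotically E[X] ~ (c³/6)·n^{3(1−α)} = (5³/6)·n^{1.5} → ∞; triangles are abundant w.h.p.

E[X] ≈ 34511.333360; in regime p = Θ(1/n^{1/2}) E[X] diverges (above the triangle threshold p ~ 1/n).


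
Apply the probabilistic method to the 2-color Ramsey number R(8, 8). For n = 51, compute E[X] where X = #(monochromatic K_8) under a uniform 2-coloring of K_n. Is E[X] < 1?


E[X] = C(51, 8) · 2^{1 − 28} = 636763050 · 2^{−27} = 636763050/134217728.
As a reduced fraction: E[X] = 318381525/67108864 ≈ 4.74425.
Is E[X] < 1? NO.
Since E[X] ≥ 1, the first-moment bound is inconclusive at n = 51; it does NOT by itself certify R(8, 8) > 51.

E[X] = 318381525/67108864 ≈ 4.74425; E[X] ≥ 1; first-moment method inconclusive here.


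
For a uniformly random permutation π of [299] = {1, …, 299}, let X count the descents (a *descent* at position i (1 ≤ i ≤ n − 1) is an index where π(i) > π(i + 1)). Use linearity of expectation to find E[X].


Write X = Σ X_I over i = 1, …, 298, with X_I the indicator of one descent.
There are 298 indicators.
For each fixed i, the pair (π(i), π(i+1)) is a uniformly random ordered pair of distinct values from {1, …, 299}; by symmetry P[π(i) > π(i+1)] = 1/2.
By linearity: E[X] = 298 · (1/2) = (299 − 1) · (1/2) = 149 ≈ 149.000000.

E[X] = 149 = 149.000000.


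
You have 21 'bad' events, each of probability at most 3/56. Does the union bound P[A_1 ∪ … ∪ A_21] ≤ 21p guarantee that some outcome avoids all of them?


Union bound: P[∪_{i=1}^{21} A_i] ≤ Σ_i P[A_i] ≤ 21·p = 21·(3/56) = 9/8.
Numerically: 9/8 ≈ 1.12500.
Is 9/8 < 1? NO.
Since the bound 9/8 is ≥ 1, the union bound is uninformative here; it does NOT by itself certify existence.

21·p = 9/8 ≈ 1.12500; existence NOT certified by the union bound.


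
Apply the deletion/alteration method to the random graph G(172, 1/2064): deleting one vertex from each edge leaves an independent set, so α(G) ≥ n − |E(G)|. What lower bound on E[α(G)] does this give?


E[|E(G)|] = C(172, 2)·p = 14706 · (1/2064) = 57/8.
E[α(G)] ≥ n − E[|E(G)|] = 172 − 57/8 = 1319/8.
Numerically: ≈ 164.875000.
(This is only a lower bound; the true E[α(G)] may be larger.)

E[α(G)] ≥ 1319/8 ≈ 164.875000.


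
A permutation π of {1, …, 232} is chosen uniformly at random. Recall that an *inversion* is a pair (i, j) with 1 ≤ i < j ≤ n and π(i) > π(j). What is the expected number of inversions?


Write X = Σ X_I over the C(232, 2) = 26796 pairs i < j, with X_I the indicator of one inversion.
There are 26796 indicators.
For each fixed pair i < j, the values π(i) and π(j) are two distinct elements of {1, …, 232} in uniformly random order; by symmetry P[π(i) > π(j)] = 1/2.
By linearity: E[X] = 26796 · (1/2) = C(232, 2) · (1/2) = 26796/2 = 13398 ≈ 13398.000.

E[X] = 13398 = 13398.000.


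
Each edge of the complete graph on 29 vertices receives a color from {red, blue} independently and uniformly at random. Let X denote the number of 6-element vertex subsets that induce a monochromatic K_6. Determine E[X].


Let X = Σ_S X_S over the C(29, 6) = 475020 subsets S of size 6, where X_S = 1 if the K_6 on S is monochromatic.
For a fixed S, the K_6 on S has C(6, 2) = 15 edges. P[all 15 edges red] = (1/2)^15, and likewise for blue, so P[monochromatic] = 2·(1/2)^15 = 2^{1 − 15} = 1/16384.
Summing: E[X] = C(29, 6) · 2^{1 − 15} = 475020 · 1/16384 = 118755/4096.
Numerically: E[X] ≈ 28.992920.

E[X] = C(29,6)·2^(1−C(6,2)) = 118755/4096 ≈ 28.992920.


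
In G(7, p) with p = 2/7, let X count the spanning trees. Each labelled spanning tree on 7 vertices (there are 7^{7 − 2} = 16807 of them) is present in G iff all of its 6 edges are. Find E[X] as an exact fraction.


K_7 has 7^{7 − 2} = 16807 labelled spanning trees.
For each such spanning tree H, let X_H = 1 if all 6 edges of H are present in G. Then P[X_H = 1] = p^{6} = (2/7)^{6} = 64/117649.
By linearity of expectation: E[X] = Σ_H E[X_H] = 16807 · p^{6} = 16807 · 64/117649 = 64/7.
Numerically: E[X] ≈ 9.14286.

E[X] = 16807 · (2/7)^{6} = 64/7 ≈ 9.14286.


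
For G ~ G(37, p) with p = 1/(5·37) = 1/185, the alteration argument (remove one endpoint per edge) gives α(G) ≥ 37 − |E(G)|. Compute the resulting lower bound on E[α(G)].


E[|E(G)|] = C(37, 2)·p = 666 · (1/185) = 18/5.
E[α(G)] ≥ n − E[|E(G)|] = 37 − 18/5 = 167/5.
Numerically: ≈ 33.400000.
(This is only a lower bound; the true E[α(G)] may be larger.)

E[α(G)] ≥ 167/5 ≈ 33.400000.


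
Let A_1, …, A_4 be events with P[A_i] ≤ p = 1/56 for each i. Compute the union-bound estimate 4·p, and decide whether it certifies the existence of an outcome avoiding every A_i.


Union bound: P[∪_{i=1}^{4} A_i] ≤ Σ_i P[A_i] ≤ 4·p = 4·(1/56) = 1/14.
Numerically: 1/14 ≈ 0.07143.
Is 1/14 < 1? YES.
Since P[∪ A_i] ≤ 1/14 < 1, the complement has P[∩ A_i^c] ≥ 1 − 1/14 = 13/14 > 0, so some outcome avoids every A_i.

4·p = 1/14 ≈ 0.07143; existence CERTIFIED by the union bound.


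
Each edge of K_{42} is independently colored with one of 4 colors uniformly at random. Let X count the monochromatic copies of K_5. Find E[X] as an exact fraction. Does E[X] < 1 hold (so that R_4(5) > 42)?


E[X] = C(42, 5) · 4^{1 − 10} = 850668 · 4^{−9} = 850668/262144.
As a reduced fraction: E[X] = 212667/65536 ≈ 3.24504.
Is E[X] < 1? NO.
Since E[X] ≥ 1, the first-moment bound is inconclusive at n = 42; it does NOT by itself certify R_4(5) > 42.

E[X] = 212667/65536 ≈ 3.24504; E[X] ≥ 1; first-moment method inconclusive here.


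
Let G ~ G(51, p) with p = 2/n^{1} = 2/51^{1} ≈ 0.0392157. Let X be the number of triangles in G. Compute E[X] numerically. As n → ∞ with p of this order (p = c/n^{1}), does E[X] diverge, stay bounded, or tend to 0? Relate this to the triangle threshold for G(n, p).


Number of potential triangles: C(51, 3) = 20825.
Each occurs with probability p³ ≈ (0.0392157)³ ≈ 6.03086294e-05.
By linearity: E[X] = C(51, 3)·p³ ≈ 20825 · 6.03086294e-05 ≈ 1.255927.
Here α = 1, so p = 2/n is exactly at the triangle threshold p ~ 1/n. Asymptotically E[X] → c³/6 = 2³/6 = 4/3 ≈ 1.333333, a bounded constant. In this regime the triangle count is asymptotically Poisson(c³/6).

E[X] ≈ 1.255927; in regime p = Θ(1/n^{1}) E[X] stays bounded (at the triangle threshold p ~ 1/n).


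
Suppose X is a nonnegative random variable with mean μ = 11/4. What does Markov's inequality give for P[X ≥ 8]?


μ = E[X] = 11/4, a = 8.
Markov: P[X ≥ 8] ≤ μ/a = (11/4)/8 = 11/32.
Numerically: ≈ 0.34375.
(Since a = 8 > μ = 2.75000, the bound 11/32 is < 1 and informative.)

P[X ≥ 8] ≤ 11/32 ≈ 0.34375.


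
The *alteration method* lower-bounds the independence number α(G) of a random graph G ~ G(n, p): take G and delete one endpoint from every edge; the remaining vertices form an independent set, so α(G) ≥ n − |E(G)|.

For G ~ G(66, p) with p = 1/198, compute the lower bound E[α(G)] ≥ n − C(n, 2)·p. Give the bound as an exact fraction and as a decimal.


E[|E(G)|] = C(66, 2)·p = 2145 · (1/198) = 65/6.
E[α(G)] ≥ n − E[|E(G)|] = 66 − 65/6 = 331/6.
Numerically: ≈ 55.167.
(This is only a lower bound; the true E[α(G)] may be larger.)

E[α(G)] ≥ 331/6 ≈ 55.167.


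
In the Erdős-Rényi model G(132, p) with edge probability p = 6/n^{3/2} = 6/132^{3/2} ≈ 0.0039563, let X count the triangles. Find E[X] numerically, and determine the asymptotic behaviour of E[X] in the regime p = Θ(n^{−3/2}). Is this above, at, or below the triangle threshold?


Number of potential triangles: C(132, 3) = 374660.
Each occurs with probability p³ ≈ (0.0039563)³ ≈ 6.1925719e-08.
By linearity: E[X] = C(132, 3)·p³ ≈ 374660 · 6.1925719e-08 ≈ 0.02320.
Since α = 3/2 > 1, p = c/n^{3/2} = o(1/n) is below the triangle threshold p ~ 1/n. Asymptotically E[X] ~ (c³/6)·n^{3(1−α)} = (6³/6)·n^{-1.5} → 0, so by Markov's inequality G has no triangles w.h.p.

E[X] ≈ 0.02320; in regime p = Θ(1/n^{3/2}) E[X] tends to 0 (below the triangle threshold p ~ 1/n).


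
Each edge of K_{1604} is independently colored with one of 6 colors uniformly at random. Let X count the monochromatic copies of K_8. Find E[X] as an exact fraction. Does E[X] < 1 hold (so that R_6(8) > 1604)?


E[X] = C(1604, 8) · 6^{1 − 28} = 1067877273673000226280 · 6^{−27} = 1067877273673000226280/1023490369077469249536.
As a reduced fraction: E[X] = 44494886403041676095/42645432044894552064 ≈ 1.0433682.
Is E[X] < 1? NO.
Since E[X] ≥ 1, the first-moment bound is inconclusive at n = 1604; it does NOT by itself certify R_6(8) > 1604.

E[X] = 44494886403041676095/42645432044894552064 ≈ 1.0433682; E[X] ≥ 1; first-moment method inconclusive here.


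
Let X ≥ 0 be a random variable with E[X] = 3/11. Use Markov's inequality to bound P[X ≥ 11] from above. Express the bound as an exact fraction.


μ = E[X] = 3/11, a = 11.
Markov: P[X ≥ 11] ≤ μ/a = (3/11)/11 = 3/121.
Numerically: ≈ 0.0248.
(Since a = 11 > μ = 0.2727, the bound 3/121 is < 1 and informative.)

P[X ≥ 11] ≤ 3/121 ≈ 0.0248.


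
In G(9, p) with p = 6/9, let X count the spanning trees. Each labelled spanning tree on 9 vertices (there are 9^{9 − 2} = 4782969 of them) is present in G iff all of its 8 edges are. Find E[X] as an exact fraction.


K_9 has 9^{9 − 2} = 4782969 labelled spanning trees.
For each such spanning tree H, let X_H = 1 if all 8 edges of H are present in G. Then P[X_H = 1] = p^{8} = (2/3)^{8} = 256/6561.
Summing the indicators: E[X] = Σ_H E[X_H] = 4782969 · p^{8} = 4782969 · 256/6561 = 186624.
Numerically: E[X] ≈ 1.866e+05.

E[X] = 4782969 · (2/3)^{8} = 186624 ≈ 1.866e+05.


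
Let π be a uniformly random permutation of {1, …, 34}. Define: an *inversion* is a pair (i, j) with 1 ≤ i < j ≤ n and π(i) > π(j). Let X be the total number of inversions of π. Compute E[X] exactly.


Write X = Σ X_I over the C(34, 2) = 561 pairs i < j, with X_I the indicator of one inversion.
There are 561 indicators.
For each fixed pair i < j, the values π(i) and π(j) are two distinct elements of {1, …, 34} in uniformly random order; by symmetry P[π(i) > π(j)] = 1/2.
By linearity: E[X] = 561 · (1/2) = C(34, 2) · (1/2) = 561/2 = 561/2 ≈ 280.500.

E[X] = 561/2 = 280.500.


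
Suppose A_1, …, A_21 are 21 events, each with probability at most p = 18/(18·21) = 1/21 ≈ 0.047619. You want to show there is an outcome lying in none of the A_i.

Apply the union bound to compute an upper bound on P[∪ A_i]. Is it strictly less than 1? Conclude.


Union bound: P[∪_{i=1}^{21} A_i] ≤ Σ_i P[A_i] ≤ 21·p = 21·(1/21) = 1.
Numerically: 1 ≈ 1.000000.
Is 1 < 1? NO.
Since the bound 1 is ≥ 1, the union bound is uninformative here; it does NOT by itself certify existence.

21·p = 1 ≈ 1.000000; existence NOT certified by the union bound.


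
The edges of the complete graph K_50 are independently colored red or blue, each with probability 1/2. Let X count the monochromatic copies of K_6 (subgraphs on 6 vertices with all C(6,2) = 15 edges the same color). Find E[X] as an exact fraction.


Let X = Σ_S X_S over the C(50, 6) = 15890700 subsets S of size 6, where X_S = 1 if the K_6 on S is monochromatic.
For a fixed S, the K_6 on S has C(6, 2) = 15 edges. P[all 15 edges red] = (1/2)^15, and likewise for blue, so P[monochromatic] = 2·(1/2)^15 = 2^{1 − 15} = 1/16384.
Summing: E[X] = C(50, 6) · 2^{1 − 15} = 15890700 · 1/16384 = 3972675/4096.
Numerically: E[X] ≈ 969.8914.

E[X] = C(50,6)·2^(1−C(6,2)) = 3972675/4096 ≈ 969.8914.


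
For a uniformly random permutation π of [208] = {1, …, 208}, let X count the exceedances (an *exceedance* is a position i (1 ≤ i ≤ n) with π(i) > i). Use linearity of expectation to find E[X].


Write X = Σ_{i=1}^{208} X_i, where X_i = 1_{π(i) > i}.
For each fixed i, π(i) is uniform over {1, …, 208} (marginal of a uniform permutation), so P[π(i) > i] = (n − i)/n. Summing: Σ_{i=1}^{208} (n − i)/n = (0 + 1 + … + 207)/208 = 208(208 − 1)/(2·208) = (208 − 1)/2.
Hence E[X] = Σ_{i=1}^{208} (208 − i)/208 = 207/2 ≈ 103.500000.

E[X] = 207/2 = 103.500000.


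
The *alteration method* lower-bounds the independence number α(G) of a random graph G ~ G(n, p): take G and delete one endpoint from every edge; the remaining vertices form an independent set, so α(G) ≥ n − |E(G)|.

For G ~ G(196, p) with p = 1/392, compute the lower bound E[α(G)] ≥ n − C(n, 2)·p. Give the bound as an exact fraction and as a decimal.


E[|E(G)|] = C(196, 2)·p = 19110 · (1/392) = 195/4.
E[α(G)] ≥ n − E[|E(G)|] = 196 − 195/4 = 589/4.
Numerically: ≈ 147.250000.
(This is only a lower bound; the true E[α(G)] may be larger.)

E[α(G)] ≥ 589/4 ≈ 147.250000.


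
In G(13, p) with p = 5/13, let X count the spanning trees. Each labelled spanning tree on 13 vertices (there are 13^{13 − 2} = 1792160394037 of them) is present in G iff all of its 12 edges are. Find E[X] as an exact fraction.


K_13 has 13^{13 − 2} = 1792160394037 labelled spanning trees.
For each such spanning tree H, let X_H = 1 if all 12 edges of H are present in G. Then P[X_H = 1] = p^{12} = (5/13)^{12} = 244140625/23298085122481.
By linearity: E[X] = Σ_H E[X_H] = 1792160394037 · p^{12} = 1792160394037 · 244140625/23298085122481 = 244140625/13.
Numerically: E[X] ≈ 1.878e+07.

E[X] = 1792160394037 · (5/13)^{12} = 244140625/13 ≈ 1.878e+07.


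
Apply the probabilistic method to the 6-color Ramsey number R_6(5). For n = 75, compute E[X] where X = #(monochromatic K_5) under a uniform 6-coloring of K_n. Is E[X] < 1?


E[X] = C(75, 5) · 6^{1 − 10} = 17259390 · 6^{−9} = 17259390/10077696.
As a reduced fraction: E[X] = 958855/559872 ≈ 1.7126325.
Is E[X] < 1? NO.
Since E[X] ≥ 1, the first-moment bound is inconclusive at n = 75; it does NOT by itself certify R_6(5) > 75.

E[X] = 958855/559872 ≈ 1.7126325; E[X] ≥ 1; first-moment method inconclusive here.


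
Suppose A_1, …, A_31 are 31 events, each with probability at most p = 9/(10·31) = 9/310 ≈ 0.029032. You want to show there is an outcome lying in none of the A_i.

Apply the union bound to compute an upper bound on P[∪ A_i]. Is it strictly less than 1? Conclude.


Union bound: P[∪_{i=1}^{31} A_i] ≤ Σ_i P[A_i] ≤ 31·p = 31·(9/310) = 9/10.
Numerically: 9/10 ≈ 0.900000.
Is 9/10 < 1? YES.
Since P[∪ A_i] ≤ 9/10 < 1, the complement has P[∩ A_i^c] ≥ 1 − 9/10 = 1/10 > 0, so some outcome avoids every A_i.

31·p = 9/10 ≈ 0.900000; existence CERTIFIED by the union bound.


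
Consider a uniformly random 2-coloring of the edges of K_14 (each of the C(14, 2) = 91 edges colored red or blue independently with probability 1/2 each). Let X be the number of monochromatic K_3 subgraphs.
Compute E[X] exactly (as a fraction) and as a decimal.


Let X = Σ_S X_S over the C(14, 3) = 364 subsets S of size 3, where X_S = 1 if the K_3 on S is monochromatic.
For a fixed S, the K_3 on S has C(3, 2) = 3 edges. P[all 3 edges red] = (1/2)^3, and likewise for blue, so P[monochromatic] = 2·(1/2)^3 = 2^{1 − 3} = 1/4.
By linearity: E[X] = C(14, 3) · 2^{1 − 3} = 364 · 1/4 = 91.
Numerically: E[X] ≈ 91.00000.

E[X] = C(14,3)·2^(1−C(3,2)) = 91 ≈ 91.00000.


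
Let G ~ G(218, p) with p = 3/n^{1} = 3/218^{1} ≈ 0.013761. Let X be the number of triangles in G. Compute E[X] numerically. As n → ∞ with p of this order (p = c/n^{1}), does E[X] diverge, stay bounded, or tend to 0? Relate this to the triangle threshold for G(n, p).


Number of potential triangles: C(218, 3) = 1703016.
Each occurs with probability p³ ≈ (0.013761)³ ≈ 2.6061192e-06.
By linearity: E[X] = C(218, 3)·p³ ≈ 1703016 · 2.6061192e-06 ≈ 4.43826.
Here α = 1, so p = 3/n is exactly at the triangle threshold p ~ 1/n. Asymptotically E[X] → c³/6 = 3³/6 = 9/2 ≈ 4.50000, a bounded constant. In this regime the triangle count is asymptotically Poisson(c³/6).

E[X] ≈ 4.43826; in regime p = Θ(1/n^{1}) E[X] stays bounded (at the triangle threshold p ~ 1/n).


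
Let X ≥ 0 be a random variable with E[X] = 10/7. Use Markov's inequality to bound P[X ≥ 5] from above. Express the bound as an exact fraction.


μ = E[X] = 10/7, a = 5.
Markov: P[X ≥ 5] ≤ μ/a = (10/7)/5 = 2/7.
Numerically: ≈ 0.286.
(Since a = 5 > μ = 1.429, the bound 2/7 is < 1 and informative.)

P[X ≥ 5] ≤ 2/7 ≈ 0.286.


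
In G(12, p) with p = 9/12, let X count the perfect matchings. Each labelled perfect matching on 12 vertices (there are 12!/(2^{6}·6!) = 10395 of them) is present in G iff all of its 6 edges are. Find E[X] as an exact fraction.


K_12 has 12!/(2^{6}·6!) = 10395 labelled perfect matchings.
For each such perfect matching H, let X_H = 1 if all 6 edges of H are present in G. Then P[X_H = 1] = p^{6} = (3/4)^{6} = 729/4096.
By linearity of expectation: E[X] = Σ_H E[X_H] = 10395 · p^{6} = 10395 · 729/4096 = 7577955/4096.
Numerically: E[X] ≈ 1.85e+03.

E[X] = 10395 · (3/4)^{6} = 7577955/4096 ≈ 1.85e+03.


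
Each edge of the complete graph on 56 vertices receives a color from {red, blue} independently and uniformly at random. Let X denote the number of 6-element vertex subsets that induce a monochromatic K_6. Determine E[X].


Let X = Σ_S X_S over the C(56, 6) = 32468436 subsets S of size 6, where X_S = 1 if the K_6 on S is monochromatic.
For a fixed S, the K_6 on S has C(6, 2) = 15 edges. P[all 15 edges red] = (1/2)^15, and likewise for blue, so P[monochromatic] = 2·(1/2)^15 = 2^{1 − 15} = 1/16384.
Summing: E[X] = C(56, 6) · 2^{1 − 15} = 32468436 · 1/16384 = 8117109/4096.
Numerically: E[X] ≈ 1981.71606.

E[X] = C(56,6)·2^(1−C(6,2)) = 8117109/4096 ≈ 1981.71606.


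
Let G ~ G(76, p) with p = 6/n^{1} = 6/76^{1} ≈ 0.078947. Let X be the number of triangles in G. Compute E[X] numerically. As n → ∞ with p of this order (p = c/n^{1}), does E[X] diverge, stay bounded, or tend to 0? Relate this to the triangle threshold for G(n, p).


Number of potential triangles: C(76, 3) = 70300.
Each occurs with probability p³ ≈ (0.078947)³ ≈ 4.9205424e-04.
By linearity: E[X] = C(76, 3)·p³ ≈ 70300 · 4.9205424e-04 ≈ 34.59141.
Here α = 1, so p = 6/n is exactly at the triangle threshold p ~ 1/n. Asymptotically E[X] → c³/6 = 6³/6 = 36 ≈ 36.00000, a bounded constant. In this regime the triangle count is asymptotically Poisson(c³/6).

E[X] ≈ 34.59141; in regime p = Θ(1/n^{1}) E[X] stays bounded (at the triangle threshold p ~ 1/n).


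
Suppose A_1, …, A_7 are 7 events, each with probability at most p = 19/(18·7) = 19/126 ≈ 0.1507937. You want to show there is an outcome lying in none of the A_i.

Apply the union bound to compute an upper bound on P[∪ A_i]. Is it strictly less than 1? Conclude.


Union bound: P[∪_{i=1}^{7} A_i] ≤ Σ_i P[A_i] ≤ 7·p = 7·(19/126) = 19/18.
Numerically: 19/18 ≈ 1.0555556.
Is 19/18 < 1? NO.
Since the bound 19/18 is ≥ 1, the union bound is uninformative here; it does NOT by itself certify existence.

7·p = 19/18 ≈ 1.0555556; existence NOT certified by the union bound.


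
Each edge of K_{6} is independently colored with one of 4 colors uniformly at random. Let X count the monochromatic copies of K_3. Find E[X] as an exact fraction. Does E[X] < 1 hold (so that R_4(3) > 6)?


E[X] = C(6, 3) · 4^{1 − 3} = 20 · 4^{−2} = 20/16.
As a reduced fraction: E[X] = 5/4 ≈ 1.25000.
Is E[X] < 1? NO.
Since E[X] ≥ 1, the first-moment bound is inconclusive at n = 6; it does NOT by itself certify R_4(3) > 6.

E[X] = 5/4 ≈ 1.25000; E[X] ≥ 1; first-moment method inconclusive here.


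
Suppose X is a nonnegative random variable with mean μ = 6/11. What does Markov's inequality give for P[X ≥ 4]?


μ = E[X] = 6/11, a = 4.
Markov: P[X ≥ 4] ≤ μ/a = (6/11)/4 = 3/22.
Numerically: ≈ 0.136364.
(Since a = 4 > μ = 0.545455, the bound 3/22 is < 1 and informative.)

P[X ≥ 4] ≤ 3/22 ≈ 0.136364.


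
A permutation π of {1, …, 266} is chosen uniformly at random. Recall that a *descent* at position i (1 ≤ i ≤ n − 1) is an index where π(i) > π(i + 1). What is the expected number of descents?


Write X = Σ X_I over i = 1, …, 265, with X_I the indicator of one descent.
There are 265 indicators.
For each fixed i, the pair (π(i), π(i+1)) is a uniformly random ordered pair of distinct values from {1, …, 266}; by symmetry P[π(i) > π(i+1)] = 1/2.
By linearity: E[X] = 265 · (1/2) = (266 − 1) · (1/2) = 265/2 ≈ 132.5000.

E[X] = 265/2 = 132.5000.


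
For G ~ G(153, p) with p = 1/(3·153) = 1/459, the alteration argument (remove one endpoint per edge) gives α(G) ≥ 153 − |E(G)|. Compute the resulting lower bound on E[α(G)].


E[|E(G)|] = C(153, 2)·p = 11628 · (1/459) = 76/3.
E[α(G)] ≥ n − E[|E(G)|] = 153 − 76/3 = 383/3.
Numerically: ≈ 127.667.
(This is only a lower bound; the true E[α(G)] may be larger.)

E[α(G)] ≥ 383/3 ≈ 127.667.


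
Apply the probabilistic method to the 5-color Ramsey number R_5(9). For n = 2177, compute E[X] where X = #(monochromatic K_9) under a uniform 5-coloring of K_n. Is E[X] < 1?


E[X] = C(2177, 9) · 5^{1 − 36} = 2976951400847999984172400 · 5^{−35} = 2976951400847999984172400/2910383045673370361328125.
As a reduced fraction: E[X] = 119078056033919999366896/116415321826934814453125 ≈ 1.023.
Is E[X] < 1? NO.
Since E[X] ≥ 1, the first-moment bound is inconclusive at n = 2177; it does NOT by itself certify R_5(9) > 2177.

E[X] = 119078056033919999366896/116415321826934814453125 ≈ 1.023; E[X] ≥ 1; first-moment method inconclusive here.


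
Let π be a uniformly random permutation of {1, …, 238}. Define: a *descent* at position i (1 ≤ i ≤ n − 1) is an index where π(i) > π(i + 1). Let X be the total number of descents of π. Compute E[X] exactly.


Write X = Σ X_I over i = 1, …, 237, with X_I the indicator of one descent.
There are 237 indicators.
For each fixed i, the pair (π(i), π(i+1)) is a uniformly random ordered pair of distinct values from {1, …, 238}; by symmetry P[π(i) > π(i+1)] = 1/2.
By linearity: E[X] = 237 · (1/2) = (238 − 1) · (1/2) = 237/2 ≈ 118.500000.

E[X] = 237/2 = 118.500000.


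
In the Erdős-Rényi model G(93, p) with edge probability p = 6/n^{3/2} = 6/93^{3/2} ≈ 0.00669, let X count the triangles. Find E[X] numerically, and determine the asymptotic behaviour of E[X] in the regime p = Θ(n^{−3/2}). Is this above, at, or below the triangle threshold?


Number of potential triangles: C(93, 3) = 129766.
Each occurs with probability p³ ≈ (0.00669)³ ≈ 2.9941978e-07.
By linearity: E[X] = C(93, 3)·p³ ≈ 129766 · 2.9941978e-07 ≈ 0.03885.
Since α = 3/2 > 1, p = c/n^{3/2} = o(1/n) is below the triangle threshold p ~ 1/n. Asymptotically E[X] ~ (c³/6)·n^{3(1−α)} = (6³/6)·n^{-1.5} → 0, so by Markov's inequality G has no triangles w.h.p.

E[X] ≈ 0.03885; in regime p = Θ(1/n^{3/2}) E[X] tends to 0 (below the triangle threshold p ~ 1/n).


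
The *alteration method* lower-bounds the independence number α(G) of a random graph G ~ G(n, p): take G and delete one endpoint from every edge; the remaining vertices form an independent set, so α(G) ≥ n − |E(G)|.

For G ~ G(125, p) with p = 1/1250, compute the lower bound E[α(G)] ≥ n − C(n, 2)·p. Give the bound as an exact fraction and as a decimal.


E[|E(G)|] = C(125, 2)·p = 7750 · (1/1250) = 31/5.
E[α(G)] ≥ n − E[|E(G)|] = 125 − 31/5 = 594/5.
Numerically: ≈ 118.80000.
(This is only a lower bound; the true E[α(G)] may be larger.)

E[α(G)] ≥ 594/5 ≈ 118.80000.


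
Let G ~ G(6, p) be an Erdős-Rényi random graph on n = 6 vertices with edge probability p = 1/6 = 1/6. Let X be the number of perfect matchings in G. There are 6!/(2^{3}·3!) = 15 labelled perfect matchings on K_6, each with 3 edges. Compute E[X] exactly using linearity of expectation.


K_6 has 6!/(2^{3}·3!) = 15 labelled perfect matchings.
For each such perfect matching H, let X_H = 1 if all 3 edges of H are present in G. Then P[X_H = 1] = p^{3} = (1/6)^{3} = 1/216.
By linearity of expectation: E[X] = Σ_H E[X_H] = 15 · p^{3} = 15 · 1/216 = 5/72.
Numerically: E[X] ≈ 0.0694444.

E[X] = 15 · (1/6)^{3} = 5/72 ≈ 0.0694444.


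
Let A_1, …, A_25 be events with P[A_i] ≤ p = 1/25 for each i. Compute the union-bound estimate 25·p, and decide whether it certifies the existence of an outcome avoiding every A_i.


Union bound: P[∪_{i=1}^{25} A_i] ≤ Σ_i P[A_i] ≤ 25·p = 25·(1/25) = 1.
Numerically: 1 ≈ 1.000000.
Is 1 < 1? NO.
Since the bound 1 is ≥ 1, the union bound is uninformative here; it does NOT by itself certify existence.

25·p = 1 ≈ 1.000000; existence NOT certified by the union bound.


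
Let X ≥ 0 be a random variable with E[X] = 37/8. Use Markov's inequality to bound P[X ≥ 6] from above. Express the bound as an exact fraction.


μ = E[X] = 37/8, a = 6.
Markov: P[X ≥ 6] ≤ μ/a = (37/8)/6 = 37/48.
Numerically: ≈ 0.770833.
(Since a = 6 > μ = 4.625000, the bound 37/48 is < 1 and informative.)

P[X ≥ 6] ≤ 37/48 ≈ 0.770833.


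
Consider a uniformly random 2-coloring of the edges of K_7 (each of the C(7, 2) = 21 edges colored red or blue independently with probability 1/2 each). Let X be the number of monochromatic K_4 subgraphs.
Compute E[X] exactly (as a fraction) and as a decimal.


Let X = Σ_S X_S over the C(7, 4) = 35 subsets S of size 4, where X_S = 1 if the K_4 on S is monochromatic.
For a fixed S, the K_4 on S has C(4, 2) = 6 edges. P[all 6 edges red] = (1/2)^6, and likewise for blue, so P[monochromatic] = 2·(1/2)^6 = 2^{1 − 6} = 1/32.
By linearity of expectation: E[X] = C(7, 4) · 2^{1 − 6} = 35 · 1/32 = 35/32.
Numerically: E[X] ≈ 1.09375.

E[X] = C(7,4)·2^(1−C(4,2)) = 35/32 ≈ 1.09375.


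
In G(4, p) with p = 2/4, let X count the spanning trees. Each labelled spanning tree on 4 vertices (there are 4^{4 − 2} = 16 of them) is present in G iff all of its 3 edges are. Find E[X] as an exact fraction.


K_4 has 4^{4 − 2} = 16 labelled spanning trees.
For each such spanning tree H, let X_H = 1 if all 3 edges of H are present in G. Then P[X_H = 1] = p^{3} = (1/2)^{3} = 1/8.
By linearity: E[X] = Σ_H E[X_H] = 16 · p^{3} = 16 · 1/8 = 2.
Numerically: E[X] ≈ 2.

E[X] = 16 · (1/2)^{3} = 2 ≈ 2.


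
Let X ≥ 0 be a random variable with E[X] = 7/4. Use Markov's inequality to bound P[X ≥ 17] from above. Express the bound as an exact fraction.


μ = E[X] = 7/4, a = 17.
Markov: P[X ≥ 17] ≤ μ/a = (7/4)/17 = 7/68.
Numerically: ≈ 0.103.
(Since a = 17 > μ = 1.750, the bound 7/68 is < 1 and informative.)

P[X ≥ 17] ≤ 7/68 ≈ 0.103.


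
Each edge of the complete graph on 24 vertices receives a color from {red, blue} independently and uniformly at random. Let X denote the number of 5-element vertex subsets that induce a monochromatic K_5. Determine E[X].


Let X = Σ_S X_S over the C(24, 5) = 42504 subsets S of size 5, where X_S = 1 if the K_5 on S is monochromatic.
For a fixed S, the K_5 on S has C(5, 2) = 10 edges. P[all 10 edges red] = (1/2)^10, and likewise for blue, so P[monochromatic] = 2·(1/2)^10 = 2^{1 − 10} = 1/512.
Summing: E[X] = C(24, 5) · 2^{1 − 10} = 42504 · 1/512 = 5313/64.
Numerically: E[X] ≈ 83.01562.

E[X] = C(24,5)·2^(1−C(5,2)) = 5313/64 ≈ 83.01562.


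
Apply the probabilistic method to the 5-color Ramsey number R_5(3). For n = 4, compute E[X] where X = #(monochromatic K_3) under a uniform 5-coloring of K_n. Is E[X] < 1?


E[X] = C(4, 3) · 5^{1 − 3} = 4 · 5^{−2} = 4/25.
As a reduced fraction: E[X] = 4/25 ≈ 0.1600000.
Is E[X] < 1? YES.
Since E[X] < 1, there exists a 5-coloring of K_{4} with no monochromatic K_3; hence R_5(3) > 4.

E[X] = 4/25 ≈ 0.1600000; E[X] < 1, so R_5(3) > 4.


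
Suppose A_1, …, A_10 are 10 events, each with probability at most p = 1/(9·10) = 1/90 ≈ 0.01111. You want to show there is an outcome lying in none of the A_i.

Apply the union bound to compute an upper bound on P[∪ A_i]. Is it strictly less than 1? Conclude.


Union bound: P[∪_{i=1}^{10} A_i] ≤ Σ_i P[A_i] ≤ 10·p = 10·(1/90) = 1/9.
Numerically: 1/9 ≈ 0.11111.
Is 1/9 < 1? YES.
Since P[∪ A_i] ≤ 1/9 < 1, the complement has P[∩ A_i^c] ≥ 1 − 1/9 = 8/9 > 0, so some outcome avoids every A_i.

10·p = 1/9 ≈ 0.11111; existence CERTIFIED by the union bound.


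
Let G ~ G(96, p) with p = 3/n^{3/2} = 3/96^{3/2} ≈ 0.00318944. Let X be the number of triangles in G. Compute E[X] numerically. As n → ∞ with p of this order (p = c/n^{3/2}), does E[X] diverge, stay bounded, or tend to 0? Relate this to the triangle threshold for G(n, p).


Number of potential triangles: C(96, 3) = 142880.
Each occurs with probability p³ ≈ (0.00318944)³ ≈ 3.24446591e-08.
By linearity: E[X] = C(96, 3)·p³ ≈ 142880 · 3.24446591e-08 ≈ 0.004636.
Since α = 3/2 > 1, p = c/n^{3/2} = o(1/n) is below the triangle threshold p ~ 1/n. Asymptotically E[X] ~ (c³/6)·n^{3(1−α)} = (3³/6)·n^{-1.5} → 0, so by Markov's inequality G has no triangles w.h.p.

E[X] ≈ 0.004636; in regime p = Θ(1/n^{3/2}) E[X] tends to 0 (below the triangle threshold p ~ 1/n).


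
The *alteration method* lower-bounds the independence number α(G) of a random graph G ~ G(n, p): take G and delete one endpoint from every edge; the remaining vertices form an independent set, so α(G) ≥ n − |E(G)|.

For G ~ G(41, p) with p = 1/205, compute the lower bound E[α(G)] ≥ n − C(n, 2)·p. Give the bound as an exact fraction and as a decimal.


E[|E(G)|] = C(41, 2)·p = 820 · (1/205) = 4.
E[α(G)] ≥ n − E[|E(G)|] = 41 − 4 = 37.
Numerically: ≈ 37.000.
(This is only a lower bound; the true E[α(G)] may be larger.)

E[α(G)] ≥ 37 ≈ 37.000.


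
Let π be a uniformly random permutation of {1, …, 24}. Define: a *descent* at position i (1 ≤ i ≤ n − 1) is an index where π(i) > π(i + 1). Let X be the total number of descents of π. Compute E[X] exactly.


Write X = Σ X_I over i = 1, …, 23, with X_I the indicator of one descent.
There are 23 indicators.
For each fixed i, the pair (π(i), π(i+1)) is a uniformly random ordered pair of distinct values from {1, …, 24}; by symmetry P[π(i) > π(i+1)] = 1/2.
By linearity: E[X] = 23 · (1/2) = (24 − 1) · (1/2) = 23/2 ≈ 11.5000.

E[X] = 23/2 = 11.5000.


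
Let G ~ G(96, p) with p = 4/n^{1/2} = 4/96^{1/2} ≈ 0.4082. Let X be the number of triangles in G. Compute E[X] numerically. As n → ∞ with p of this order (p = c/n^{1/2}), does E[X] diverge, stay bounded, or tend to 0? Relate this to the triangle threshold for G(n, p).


Number of potential triangles: C(96, 3) = 142880.
Each occurs with probability p³ ≈ (0.4082)³ ≈ 6.804138e-02.
By linearity: E[X] = C(96, 3)·p³ ≈ 142880 · 6.804138e-02 ≈ 9721.7526.
Since α = 1/2 < 1, p = c/n^{1/2} ≫ 1/n is above the triangle threshold p ~ 1/n. Asymptotically E[X] ~ (c³/6)·n^{3(1−α)} = (4³/6)·n^{1.5} → ∞; triangles are abundant w.h.p.

E[X] ≈ 9721.7526; in regime p = Θ(1/n^{1/2}) E[X] diverges (above the triangle threshold p ~ 1/n).


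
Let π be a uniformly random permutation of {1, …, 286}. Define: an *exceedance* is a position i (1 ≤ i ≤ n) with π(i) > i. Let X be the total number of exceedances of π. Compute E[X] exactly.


Write X = Σ_{i=1}^{286} X_i, where X_i = 1_{π(i) > i}.
For each fixed i, π(i) is uniform over {1, …, 286} (marginal of a uniform permutation), so P[π(i) > i] = (n − i)/n. Summing: Σ_{i=1}^{286} (n − i)/n = (0 + 1 + … + 285)/286 = 286(286 − 1)/(2·286) = (286 − 1)/2.
Hence E[X] = Σ_{i=1}^{286} (286 − i)/286 = 285/2 ≈ 142.500000.

E[X] = 285/2 = 142.500000.


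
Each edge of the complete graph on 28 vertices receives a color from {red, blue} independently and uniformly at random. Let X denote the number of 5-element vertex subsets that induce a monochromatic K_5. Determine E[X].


Let X = Σ_S X_S over the C(28, 5) = 98280 subsets S of size 5, where X_S = 1 if the K_5 on S is monochromatic.
For a fixed S, the K_5 on S has C(5, 2) = 10 edges. P[all 10 edges red] = (1/2)^10, and likewise for blue, so P[monochromatic] = 2·(1/2)^10 = 2^{1 − 10} = 1/512.
By linearity: E[X] = C(28, 5) · 2^{1 − 10} = 98280 · 1/512 = 12285/64.
Numerically: E[X] ≈ 191.9531.

E[X] = C(28,5)·2^(1−C(5,2)) = 12285/64 ≈ 191.9531.


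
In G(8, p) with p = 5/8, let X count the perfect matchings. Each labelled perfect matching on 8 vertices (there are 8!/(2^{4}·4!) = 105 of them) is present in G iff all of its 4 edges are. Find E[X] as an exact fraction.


K_8 has 8!/(2^{4}·4!) = 105 labelled perfect matchings.
For each such perfect matching H, let X_H = 1 if all 4 edges of H are present in G. Then P[X_H = 1] = p^{4} = (5/8)^{4} = 625/4096.
Summing the indicators: E[X] = Σ_H E[X_H] = 105 · p^{4} = 105 · 625/4096 = 65625/4096.
Numerically: E[X] ≈ 16.02.

E[X] = 105 · (5/8)^{4} = 65625/4096 ≈ 16.02.


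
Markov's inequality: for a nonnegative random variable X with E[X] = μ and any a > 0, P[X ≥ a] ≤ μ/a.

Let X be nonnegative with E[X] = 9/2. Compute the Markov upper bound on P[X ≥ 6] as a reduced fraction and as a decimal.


μ = E[X] = 9/2, a = 6.
Markov: P[X ≥ 6] ≤ μ/a = (9/2)/6 = 3/4.
Numerically: ≈ 0.750000.
(Since a = 6 > μ = 4.500000, the bound 3/4 is < 1 and informative.)

P[X ≥ 6] ≤ 3/4 ≈ 0.750000.


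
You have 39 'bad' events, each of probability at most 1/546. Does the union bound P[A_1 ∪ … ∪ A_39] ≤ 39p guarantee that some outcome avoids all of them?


Union bound: P[∪_{i=1}^{39} A_i] ≤ Σ_i P[A_i] ≤ 39·p = 39·(1/546) = 1/14.
Numerically: 1/14 ≈ 0.071.
Is 1/14 < 1? YES.
Since P[∪ A_i] ≤ 1/14 < 1, the complement has P[∩ A_i^c] ≥ 1 − 1/14 = 13/14 > 0, so some outcome avoids every A_i.

39·p = 1/14 ≈ 0.071; existence CERTIFIED by the union bound.


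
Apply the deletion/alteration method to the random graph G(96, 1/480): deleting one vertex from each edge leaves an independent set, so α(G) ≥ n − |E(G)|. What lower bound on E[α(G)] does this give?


E[|E(G)|] = C(96, 2)·p = 4560 · (1/480) = 19/2.
E[α(G)] ≥ n − E[|E(G)|] = 96 − 19/2 = 173/2.
Numerically: ≈ 86.500000.
(This is only a lower bound; the true E[α(G)] may be larger.)

E[α(G)] ≥ 173/2 ≈ 86.500000.


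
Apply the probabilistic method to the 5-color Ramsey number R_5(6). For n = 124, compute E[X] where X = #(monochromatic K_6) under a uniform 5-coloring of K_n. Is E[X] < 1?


E[X] = C(124, 6) · 5^{1 − 15} = 4465475476 · 5^{−14} = 4465475476/6103515625.
As a reduced fraction: E[X] = 4465475476/6103515625 ≈ 0.7316.
Is E[X] < 1? YES.
Since E[X] < 1, there exists a 5-coloring of K_{124} with no monochromatic K_6; hence R_5(6) > 124.

E[X] = 4465475476/6103515625 ≈ 0.7316; E[X] < 1, so R_5(6) > 124.


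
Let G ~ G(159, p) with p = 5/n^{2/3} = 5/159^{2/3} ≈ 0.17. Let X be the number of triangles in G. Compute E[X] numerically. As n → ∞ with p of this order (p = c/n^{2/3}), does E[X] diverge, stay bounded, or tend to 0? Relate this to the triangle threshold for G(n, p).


Number of potential triangles: C(159, 3) = 657359.
Each occurs with probability p³ ≈ (0.17)³ ≈ 4.94442e-03.
By linearity: E[X] = C(159, 3)·p³ ≈ 657359 · 4.94442e-03 ≈ 3250.262.
Since α = 2/3 < 1, p = c/n^{2/3} ≫ 1/n is above the triangle threshold p ~ 1/n. Asymptotically E[X] ~ (c³/6)·n^{3(1−α)} = (5³/6)·n^{1} → ∞; triangles are abundant w.h.p.

E[X] ≈ 3250.262; in regime p = Θ(1/n^{2/3}) E[X] diverges (above the triangle threshold p ~ 1/n).


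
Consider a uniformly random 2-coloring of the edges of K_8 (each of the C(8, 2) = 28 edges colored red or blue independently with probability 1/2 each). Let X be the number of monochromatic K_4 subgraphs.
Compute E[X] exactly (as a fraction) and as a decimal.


Let X = Σ_S X_S over the C(8, 4) = 70 subsets S of size 4, where X_S = 1 if the K_4 on S is monochromatic.
For a fixed S, the K_4 on S has C(4, 2) = 6 edges. P[all 6 edges red] = (1/2)^6, and likewise for blue, so P[monochromatic] = 2·(1/2)^6 = 2^{1 − 6} = 1/32.
By linearity of expectation: E[X] = C(8, 4) · 2^{1 − 6} = 70 · 1/32 = 35/16.
Numerically: E[X] ≈ 2.18750.

E[X] = C(8,4)·2^(1−C(4,2)) = 35/16 ≈ 2.18750.


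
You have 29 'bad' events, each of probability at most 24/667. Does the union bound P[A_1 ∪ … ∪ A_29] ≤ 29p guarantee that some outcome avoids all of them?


Union bound: P[∪_{i=1}^{29} A_i] ≤ Σ_i P[A_i] ≤ 29·p = 29·(24/667) = 24/23.
Numerically: 24/23 ≈ 1.0435.
Is 24/23 < 1? NO.
Since the bound 24/23 is ≥ 1, the union bound is uninformative here; it does NOT by itself certify existence.

29·p = 24/23 ≈ 1.0435; existence NOT certified by the union bound.


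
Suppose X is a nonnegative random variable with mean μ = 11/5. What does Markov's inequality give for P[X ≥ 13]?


μ = E[X] = 11/5, a = 13.
Markov: P[X ≥ 13] ≤ μ/a = (11/5)/13 = 11/65.
Numerically: ≈ 0.169231.
(Since a = 13 > μ = 2.200000, the bound 11/65 is < 1 and informative.)

P[X ≥ 13] ≤ 11/65 ≈ 0.169231.


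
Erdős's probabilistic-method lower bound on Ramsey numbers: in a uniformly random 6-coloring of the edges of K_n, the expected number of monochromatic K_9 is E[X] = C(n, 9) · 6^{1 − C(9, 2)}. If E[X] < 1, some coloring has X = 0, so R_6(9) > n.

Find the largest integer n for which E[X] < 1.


We need C(n, 9) · 6^{1 − 36} < 1, i.e. C(n, 9) < 6^{36 − 1} = 1719070799748422591028658176.
Check values of n near the boundary:
  n = 4402: C(4402, 9) = 1696419745356657449393393700; 1696419745356657449393393700 < 1719070799748422591028658176? YES
  n = 4403: C(4403, 9) = 1699894433046281918452233150; 1699894433046281918452233150 < 1719070799748422591028658176? YES
  n = 4404: C(4404, 9) = 1703375445537161676647015880; 1703375445537161676647015880 < 1719070799748422591028658176? YES
  n = 4405: C(4405, 9) = 1706862792900636302463627150; 1706862792900636302463627150 < 1719070799748422591028658176? YES
  n = 4406: C(4406, 9) = 1710356485221788389505285700; 1710356485221788389505285700 < 1719070799748422591028658176? YES
  n = 4407: C(4407, 9) = 1713856532599459170657070050; 1713856532599459170657070050 < 1719070799748422591028658176? YES
  n = 4408: C(4408, 9) = 1717362945146264156457459600; 1717362945146264156457459600 < 1719070799748422591028658176? YES
  n = 4409: C(4409, 9) = 1720875732988608787686577131; 1720875732988608787686577131 < 1719070799748422591028658176? NO
  n = 4410: C(4410, 9) = 1724394906266704102180823710; 1724394906266704102180823710 < 1719070799748422591028658176? NO
The largest n with C(n, 9) < 1719070799748422591028658176 is n = 4408 (where E[X] = 35778394690547169926197075/35813974994758803979763712 ≈ 0.999). Hence R_6(9) > 4408, i.e. R_6(9) ≥ 4409.

Largest n = 4408; hence R_6(9) > 4408.
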